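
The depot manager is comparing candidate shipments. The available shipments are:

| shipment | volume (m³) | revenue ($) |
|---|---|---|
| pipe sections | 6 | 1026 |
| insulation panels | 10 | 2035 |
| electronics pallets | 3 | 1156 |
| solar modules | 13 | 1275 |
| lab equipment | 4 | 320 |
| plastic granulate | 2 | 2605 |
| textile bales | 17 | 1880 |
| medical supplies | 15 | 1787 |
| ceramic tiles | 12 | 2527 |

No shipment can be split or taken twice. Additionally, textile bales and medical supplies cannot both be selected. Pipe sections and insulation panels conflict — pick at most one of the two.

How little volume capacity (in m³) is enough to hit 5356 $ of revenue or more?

15

Look for the lowest-volume combination reaching 5356.
insulation panels + electronics pallets + plastic granulate: 5796 revenue at 15 m³.
Below 15 m³ the best achievable stays under 5356.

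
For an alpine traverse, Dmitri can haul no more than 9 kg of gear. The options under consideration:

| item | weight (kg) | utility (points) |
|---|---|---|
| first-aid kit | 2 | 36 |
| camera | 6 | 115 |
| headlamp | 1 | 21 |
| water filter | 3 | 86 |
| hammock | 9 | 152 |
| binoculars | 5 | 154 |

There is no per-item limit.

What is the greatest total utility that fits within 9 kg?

The ratio ordering already packs tightly: headlamp + water filter + binoculars, 9 kg, 261.

261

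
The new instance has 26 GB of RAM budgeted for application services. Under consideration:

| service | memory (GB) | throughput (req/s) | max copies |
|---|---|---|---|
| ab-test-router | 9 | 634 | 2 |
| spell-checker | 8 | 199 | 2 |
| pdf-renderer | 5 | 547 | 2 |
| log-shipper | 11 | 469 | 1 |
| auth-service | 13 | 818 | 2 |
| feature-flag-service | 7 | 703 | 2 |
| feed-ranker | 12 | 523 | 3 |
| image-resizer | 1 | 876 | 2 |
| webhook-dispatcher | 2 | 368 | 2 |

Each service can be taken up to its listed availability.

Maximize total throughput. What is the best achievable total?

Density check — image-resizer 876.00, webhook-dispatcher 184.00, pdf-renderer 109.40 are the best per GB.
A density-first pass picks 2×pdf-renderer + feature-flag-service + 2×image-resizer + 2×webhook-dispatcher — 4285 at 23 GB.
Replace pdf-renderer with feature-flag-service: the trade gains 156 net, giving 4441 at 25 GB.
No other feasible combination exceeds 4441.

4441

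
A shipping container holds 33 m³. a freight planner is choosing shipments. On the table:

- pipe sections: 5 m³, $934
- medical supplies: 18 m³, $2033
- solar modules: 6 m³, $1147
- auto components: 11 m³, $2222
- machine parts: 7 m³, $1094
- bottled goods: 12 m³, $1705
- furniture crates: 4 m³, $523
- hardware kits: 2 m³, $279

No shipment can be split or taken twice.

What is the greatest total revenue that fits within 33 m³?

5920

By revenue per m³: auto components 202.00, solar modules 191.17, pipe sections 186.80, machine parts 156.29 lead.
Filling by ratio: pipe sections + solar modules + auto components + machine parts + hardware kits for 5676, with 2 m³ left unused.
Replace hardware kits with furniture crates: the trade gains 244 net, giving 5920 at 33 m³.
An exhaustive check of the 256 subsets confirms 5920.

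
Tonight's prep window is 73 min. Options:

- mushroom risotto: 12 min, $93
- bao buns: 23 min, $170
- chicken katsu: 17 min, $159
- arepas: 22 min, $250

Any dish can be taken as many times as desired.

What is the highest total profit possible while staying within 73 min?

Density check — arepas 11.36, chicken katsu 9.35, mushroom risotto 7.75 are the best per min.
The ratio heuristic lands on 3×arepas (750) but leaves 7 min idle.
Replace arepas with mushroom risotto + chicken katsu: the trade gains 2 net, giving 752 at 73 min.
That's the maximum — no swap from here does better than 752.

752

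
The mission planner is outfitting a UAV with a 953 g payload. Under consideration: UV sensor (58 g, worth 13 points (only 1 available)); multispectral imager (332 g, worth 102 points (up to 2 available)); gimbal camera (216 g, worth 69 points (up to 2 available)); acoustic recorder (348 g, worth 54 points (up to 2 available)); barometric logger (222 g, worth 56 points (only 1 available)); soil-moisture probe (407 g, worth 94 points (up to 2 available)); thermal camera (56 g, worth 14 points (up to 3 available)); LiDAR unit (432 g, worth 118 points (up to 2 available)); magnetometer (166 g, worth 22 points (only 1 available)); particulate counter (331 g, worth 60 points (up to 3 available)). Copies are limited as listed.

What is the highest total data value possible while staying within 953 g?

Greedy by ratio would take multispectral imager + 2×gimbal camera + 3×thermal camera: 932 g used, total 282.
Dropping gimbal camera and 2×thermal camera frees 328 g; slotting in multispectral imager (332 g) lifts the total to 287 at 936 g.

287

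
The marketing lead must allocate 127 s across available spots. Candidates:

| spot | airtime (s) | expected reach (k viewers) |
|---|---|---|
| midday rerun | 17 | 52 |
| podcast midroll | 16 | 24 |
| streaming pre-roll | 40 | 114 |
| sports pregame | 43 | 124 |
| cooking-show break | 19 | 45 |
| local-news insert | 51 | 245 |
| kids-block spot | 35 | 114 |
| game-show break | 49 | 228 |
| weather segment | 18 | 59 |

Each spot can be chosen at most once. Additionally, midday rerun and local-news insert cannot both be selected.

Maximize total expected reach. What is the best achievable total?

The ratio ordering already packs tightly: local-news insert + game-show break + weather segment, 118 s, 532.
An exhaustive check of the 512 subsets confirms 532.

532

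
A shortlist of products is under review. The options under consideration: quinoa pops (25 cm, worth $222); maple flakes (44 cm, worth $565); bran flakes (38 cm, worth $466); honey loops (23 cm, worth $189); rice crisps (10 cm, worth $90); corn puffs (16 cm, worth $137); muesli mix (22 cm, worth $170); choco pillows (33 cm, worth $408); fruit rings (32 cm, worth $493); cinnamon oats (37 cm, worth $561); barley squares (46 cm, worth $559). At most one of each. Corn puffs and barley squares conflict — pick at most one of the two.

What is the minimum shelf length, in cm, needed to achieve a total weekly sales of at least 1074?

79

Need the lightest bundle worth ≥ 1074.
rice crisps + fruit rings + cinnamon oats: 1144 weekly sales at 79 cm.
Below 79 cm the best achievable stays under 1074.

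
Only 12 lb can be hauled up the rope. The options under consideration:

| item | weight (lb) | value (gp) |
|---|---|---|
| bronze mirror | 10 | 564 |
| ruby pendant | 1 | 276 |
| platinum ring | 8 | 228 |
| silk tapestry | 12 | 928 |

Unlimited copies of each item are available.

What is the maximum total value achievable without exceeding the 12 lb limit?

Density check — ruby pendant 276.00, silk tapestry 77.33, bronze mirror 56.40, platinum ring 28.50 are the best per lb.
Best packing: 12×ruby pendant — 12 lb, 3312 total.
Nothing else within 12 lb beats 3312.

3312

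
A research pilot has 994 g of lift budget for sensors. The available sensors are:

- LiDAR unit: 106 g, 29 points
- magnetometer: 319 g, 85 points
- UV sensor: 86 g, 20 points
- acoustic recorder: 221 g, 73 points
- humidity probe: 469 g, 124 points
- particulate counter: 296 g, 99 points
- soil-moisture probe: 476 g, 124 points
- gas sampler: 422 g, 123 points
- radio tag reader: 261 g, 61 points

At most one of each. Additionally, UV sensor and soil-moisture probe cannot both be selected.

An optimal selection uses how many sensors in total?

3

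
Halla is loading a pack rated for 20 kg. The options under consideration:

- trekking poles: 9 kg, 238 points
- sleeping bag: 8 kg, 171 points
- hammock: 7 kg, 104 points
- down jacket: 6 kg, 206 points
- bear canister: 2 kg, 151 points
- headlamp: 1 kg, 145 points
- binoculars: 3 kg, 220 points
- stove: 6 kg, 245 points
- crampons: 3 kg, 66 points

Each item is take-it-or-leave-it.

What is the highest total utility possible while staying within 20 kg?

Density check — headlamp 145.00, bear canister 75.50, binoculars 73.33, stove 40.83 are the best per kg.
Down jacket + bear canister + headlamp + binoculars + stove uses 18 of the 20 kg and totals 967.

967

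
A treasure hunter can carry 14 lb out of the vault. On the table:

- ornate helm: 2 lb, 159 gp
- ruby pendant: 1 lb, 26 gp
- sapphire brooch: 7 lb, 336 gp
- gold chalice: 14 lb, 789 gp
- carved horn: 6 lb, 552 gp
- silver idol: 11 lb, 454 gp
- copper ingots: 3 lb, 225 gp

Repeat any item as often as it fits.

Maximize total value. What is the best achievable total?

1263

Taking ornate helm + 2×carved horn: 14 lb used, 1263 in value.
That's the maximum — no swap from here does better than 1263.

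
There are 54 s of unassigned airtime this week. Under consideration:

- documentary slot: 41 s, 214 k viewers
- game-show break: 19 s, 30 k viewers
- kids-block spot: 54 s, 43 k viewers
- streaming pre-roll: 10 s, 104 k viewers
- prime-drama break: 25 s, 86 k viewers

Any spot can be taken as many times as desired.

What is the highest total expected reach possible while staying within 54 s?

By expected reach per s: streaming pre-roll 10.40, documentary slot 5.22, prime-drama break 3.44, game-show break 1.58 lead.
The ratio ordering already packs tightly: 5×streaming pre-roll, 50 s, 520.
Every other selection either busts 54 s or fails to beat 520.

520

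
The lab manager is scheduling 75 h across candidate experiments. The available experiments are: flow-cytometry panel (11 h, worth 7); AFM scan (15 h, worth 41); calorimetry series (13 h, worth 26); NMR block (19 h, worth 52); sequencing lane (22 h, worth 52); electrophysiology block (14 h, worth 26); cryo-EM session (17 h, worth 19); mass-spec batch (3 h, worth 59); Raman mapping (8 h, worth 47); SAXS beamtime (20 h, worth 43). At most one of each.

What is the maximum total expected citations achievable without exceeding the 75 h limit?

253

Filling by ratio: AFM scan + NMR block + sequencing lane + mass-spec batch + Raman mapping for 251, with 8 h left unused.
Replace AFM scan with SAXS beamtime: the trade gains 2 net, giving 253 at 72 h.
Next best is AFM scan + NMR block + sequencing lane + mass-spec batch + Raman mapping at 251 (67 h) — short by 2.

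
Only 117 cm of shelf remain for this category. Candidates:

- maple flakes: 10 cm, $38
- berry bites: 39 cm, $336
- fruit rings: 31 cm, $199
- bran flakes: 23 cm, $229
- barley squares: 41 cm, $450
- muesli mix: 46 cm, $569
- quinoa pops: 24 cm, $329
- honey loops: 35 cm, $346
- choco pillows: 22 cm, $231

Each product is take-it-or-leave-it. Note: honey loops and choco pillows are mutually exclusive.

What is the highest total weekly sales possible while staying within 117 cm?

1358

Ranking by ratio (weekly sales/cm): quinoa pops 13.71, muesli mix 12.37, barley squares 10.98, choco pillows 10.50.
A density-first pass picks barley squares + muesli mix + quinoa pops — 1348 at 111 cm.
Dropping barley squares frees 41 cm; slotting in bran flakes + choco pillows (45 cm) lifts the total to 1358 at 115 cm.
Nothing else feasible within 117 cm beats 1358.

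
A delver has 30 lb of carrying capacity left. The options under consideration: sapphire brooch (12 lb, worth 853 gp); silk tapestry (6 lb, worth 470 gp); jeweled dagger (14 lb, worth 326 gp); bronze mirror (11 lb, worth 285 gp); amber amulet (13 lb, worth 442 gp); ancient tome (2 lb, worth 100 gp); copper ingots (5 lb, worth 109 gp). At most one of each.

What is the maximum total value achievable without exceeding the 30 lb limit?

1608

Ranking by ratio (value/lb): silk tapestry 78.33, sapphire brooch 71.08, ancient tome 50.00.
The ratio heuristic lands on sapphire brooch + silk tapestry + ancient tome + copper ingots (1532) but leaves 5 lb idle.
Dropping ancient tome and copper ingots frees 7 lb; slotting in bronze mirror (11 lb) lifts the total to 1608 at 29 lb.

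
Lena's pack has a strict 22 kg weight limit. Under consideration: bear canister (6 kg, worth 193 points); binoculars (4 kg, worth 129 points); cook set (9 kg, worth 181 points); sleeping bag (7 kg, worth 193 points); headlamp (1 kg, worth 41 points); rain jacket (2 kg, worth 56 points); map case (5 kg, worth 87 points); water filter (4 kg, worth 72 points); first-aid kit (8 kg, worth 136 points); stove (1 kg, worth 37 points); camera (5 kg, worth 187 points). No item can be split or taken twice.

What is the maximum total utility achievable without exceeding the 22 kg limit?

Greedy by ratio would take bear canister + binoculars + headlamp + rain jacket + stove + camera: 19 kg used, total 643.
Dropping binoculars frees 4 kg; slotting in sleeping bag (7 kg) lifts the total to 707 at 22 kg.
Next best is bear canister + binoculars + sleeping bag + camera at 702 (22 kg) — short by 5.

707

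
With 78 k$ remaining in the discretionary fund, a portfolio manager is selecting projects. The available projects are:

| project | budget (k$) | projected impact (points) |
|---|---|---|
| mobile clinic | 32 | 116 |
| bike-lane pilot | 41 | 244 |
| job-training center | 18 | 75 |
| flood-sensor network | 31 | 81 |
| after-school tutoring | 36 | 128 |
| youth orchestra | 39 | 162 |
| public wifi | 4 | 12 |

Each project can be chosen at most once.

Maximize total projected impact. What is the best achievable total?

372

Ranking by ratio (projected impact/k$): bike-lane pilot 5.95, job-training center 4.17, youth orchestra 4.15.
A density-first pass picks bike-lane pilot + job-training center + public wifi — 331 at 63 k$.
Replace job-training center and public wifi with after-school tutoring: the trade gains 41 net, giving 372 at 77 k$.
Mobile clinic + bike-lane pilot + public wifi matches that 372 at 77 k$; no feasible combination exceeds it.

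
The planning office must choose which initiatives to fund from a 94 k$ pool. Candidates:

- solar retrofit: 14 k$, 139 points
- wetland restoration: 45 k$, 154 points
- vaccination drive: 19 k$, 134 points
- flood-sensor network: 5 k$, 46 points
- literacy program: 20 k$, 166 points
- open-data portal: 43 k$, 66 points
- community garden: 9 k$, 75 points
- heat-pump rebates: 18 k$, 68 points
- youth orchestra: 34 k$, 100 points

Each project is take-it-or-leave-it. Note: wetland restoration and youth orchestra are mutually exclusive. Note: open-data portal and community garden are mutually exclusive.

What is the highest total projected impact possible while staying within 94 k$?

628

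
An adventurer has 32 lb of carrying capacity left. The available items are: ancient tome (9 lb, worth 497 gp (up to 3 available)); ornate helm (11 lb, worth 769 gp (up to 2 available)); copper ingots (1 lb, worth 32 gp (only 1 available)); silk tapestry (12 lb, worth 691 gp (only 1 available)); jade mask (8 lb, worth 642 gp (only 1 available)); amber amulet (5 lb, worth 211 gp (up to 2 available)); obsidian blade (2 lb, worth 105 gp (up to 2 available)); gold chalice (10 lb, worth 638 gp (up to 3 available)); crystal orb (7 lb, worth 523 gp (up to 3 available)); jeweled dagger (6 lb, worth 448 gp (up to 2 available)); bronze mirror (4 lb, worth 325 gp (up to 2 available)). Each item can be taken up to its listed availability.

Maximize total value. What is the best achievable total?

2461

By value per lb: bronze mirror 81.25, jade mask 80.25, crystal orb 74.71, jeweled dagger 74.67 lead.
Greedy by ratio would take jade mask + obsidian blade + 2×crystal orb + 2×bronze mirror: 32 lb used, total 2443.
The 6 lb tied up in obsidian blade and bronze mirror is better spent on jeweled dagger — total rises to 2461 (32 lb).
Nothing else within 32 lb beats 2461.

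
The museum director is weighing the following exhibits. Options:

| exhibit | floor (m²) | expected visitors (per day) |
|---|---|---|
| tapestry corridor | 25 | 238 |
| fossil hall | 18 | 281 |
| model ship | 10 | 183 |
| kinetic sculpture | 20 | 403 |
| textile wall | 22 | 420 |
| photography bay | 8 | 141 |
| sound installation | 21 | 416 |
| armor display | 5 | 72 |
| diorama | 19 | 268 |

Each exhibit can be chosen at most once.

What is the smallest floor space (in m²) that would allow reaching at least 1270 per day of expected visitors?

68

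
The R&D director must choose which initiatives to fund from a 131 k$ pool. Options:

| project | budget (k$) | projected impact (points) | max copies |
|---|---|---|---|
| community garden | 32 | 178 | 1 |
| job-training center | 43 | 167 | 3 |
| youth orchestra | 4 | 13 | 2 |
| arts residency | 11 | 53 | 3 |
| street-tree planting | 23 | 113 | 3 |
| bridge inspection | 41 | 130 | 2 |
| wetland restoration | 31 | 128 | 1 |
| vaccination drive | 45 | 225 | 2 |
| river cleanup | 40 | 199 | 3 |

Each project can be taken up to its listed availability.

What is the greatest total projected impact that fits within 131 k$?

656

Density check — community garden 5.56, vaccination drive 5.00, river cleanup 4.97, street-tree planting 4.91 are the best per k$.
The ratio heuristic lands on community garden + 2×youth orchestra + 2×vaccination drive (654) but leaves 1 k$ idle.
A better packing is community garden + arts residency + 2×street-tree planting + river cleanup: 129 k$, total 656.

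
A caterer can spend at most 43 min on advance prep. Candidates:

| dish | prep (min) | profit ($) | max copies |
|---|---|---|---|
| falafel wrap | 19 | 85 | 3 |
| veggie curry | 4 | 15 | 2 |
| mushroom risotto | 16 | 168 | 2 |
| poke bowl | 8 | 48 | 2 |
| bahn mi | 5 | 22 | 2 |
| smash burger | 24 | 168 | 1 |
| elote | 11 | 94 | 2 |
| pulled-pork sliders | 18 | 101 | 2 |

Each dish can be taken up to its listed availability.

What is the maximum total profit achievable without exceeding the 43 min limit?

430

2×mushroom risotto + elote uses 43 of the 43 min and totals 430.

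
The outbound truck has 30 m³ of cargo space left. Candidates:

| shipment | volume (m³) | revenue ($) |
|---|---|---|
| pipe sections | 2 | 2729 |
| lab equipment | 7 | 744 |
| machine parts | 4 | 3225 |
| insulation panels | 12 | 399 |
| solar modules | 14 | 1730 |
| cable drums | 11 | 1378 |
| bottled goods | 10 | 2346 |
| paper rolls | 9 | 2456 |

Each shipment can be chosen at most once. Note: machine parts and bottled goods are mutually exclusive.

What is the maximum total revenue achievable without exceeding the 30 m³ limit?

10140

Density check — pipe sections 1364.50, machine parts 806.25, paper rolls 272.89, bottled goods 234.60 are the best per m³.
Best packing: pipe sections + machine parts + solar modules + paper rolls — 29 m³, 10140 total.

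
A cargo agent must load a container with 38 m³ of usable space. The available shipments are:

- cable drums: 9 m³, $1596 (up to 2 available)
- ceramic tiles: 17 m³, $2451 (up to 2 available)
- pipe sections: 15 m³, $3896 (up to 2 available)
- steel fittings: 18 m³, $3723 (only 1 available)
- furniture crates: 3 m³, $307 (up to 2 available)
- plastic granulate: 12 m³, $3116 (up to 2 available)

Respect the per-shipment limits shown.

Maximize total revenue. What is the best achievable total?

8608

Taking the top-ratio shipments first gives 2×pipe sections + 2×furniture crates for 8406 (36 m³).
Dropping pipe sections and 2×furniture crates frees 21 m³; slotting in cable drums + plastic granulate (21 m³) lifts the total to 8608 at 36 m³.
Every other selection either busts 38 m³ or exceeds an availability limit or fails to beat 8608.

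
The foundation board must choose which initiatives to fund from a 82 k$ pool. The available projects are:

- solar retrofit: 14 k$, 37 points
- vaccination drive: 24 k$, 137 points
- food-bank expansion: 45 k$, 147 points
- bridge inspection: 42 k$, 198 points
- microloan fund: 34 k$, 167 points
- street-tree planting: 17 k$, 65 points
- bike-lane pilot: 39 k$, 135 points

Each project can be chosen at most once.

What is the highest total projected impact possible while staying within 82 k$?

372

Filling by ratio: vaccination drive + microloan fund + street-tree planting for 369, with 7 k$ left unused.
Replace microloan fund and street-tree planting with solar retrofit + bridge inspection: the trade gains 3 net, giving 372 at 80 k$.
Runner-up vaccination drive + microloan fund + street-tree planting tops out at 369.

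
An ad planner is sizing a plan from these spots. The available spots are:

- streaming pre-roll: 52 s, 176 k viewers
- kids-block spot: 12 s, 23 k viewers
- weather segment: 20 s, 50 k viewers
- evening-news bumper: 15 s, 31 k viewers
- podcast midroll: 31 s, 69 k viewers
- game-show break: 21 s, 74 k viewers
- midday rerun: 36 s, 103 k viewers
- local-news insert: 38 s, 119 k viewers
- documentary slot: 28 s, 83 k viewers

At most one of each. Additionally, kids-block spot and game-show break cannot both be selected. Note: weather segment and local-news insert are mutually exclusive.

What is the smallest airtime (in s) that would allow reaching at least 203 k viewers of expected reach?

Need the lightest bundle worth ≥ 203.
streaming pre-roll + evening-news bumper: 207 expected reach at 67 s.
Below 67 s the best achievable stays under 203.

67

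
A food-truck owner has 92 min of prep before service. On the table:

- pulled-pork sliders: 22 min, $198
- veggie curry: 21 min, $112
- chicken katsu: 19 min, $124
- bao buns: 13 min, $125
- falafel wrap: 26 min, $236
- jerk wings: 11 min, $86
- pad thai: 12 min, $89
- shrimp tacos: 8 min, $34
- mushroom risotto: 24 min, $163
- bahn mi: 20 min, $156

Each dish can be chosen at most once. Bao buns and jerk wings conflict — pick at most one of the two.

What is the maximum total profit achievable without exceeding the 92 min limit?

772

Best packing: pulled-pork sliders + chicken katsu + bao buns + falafel wrap + pad thai — 92 min, 772 total.
Every other selection either busts 92 min or breaks a pairing rule or fails to beat 772.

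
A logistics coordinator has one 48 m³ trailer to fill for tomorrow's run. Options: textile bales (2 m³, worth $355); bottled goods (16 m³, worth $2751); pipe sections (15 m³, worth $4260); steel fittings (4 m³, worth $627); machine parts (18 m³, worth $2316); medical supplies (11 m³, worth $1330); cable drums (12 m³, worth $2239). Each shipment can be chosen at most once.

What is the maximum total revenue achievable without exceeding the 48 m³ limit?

Ranking by ratio (revenue/m³): pipe sections 284.00, cable drums 186.58, textile bales 177.50, bottled goods 171.94.
A density-first pass picks textile bales + bottled goods + pipe sections + cable drums — 9605 at 45 m³.
The 2 m³ tied up in textile bales is better spent on steel fittings — total rises to 9877 (47 m³).

9877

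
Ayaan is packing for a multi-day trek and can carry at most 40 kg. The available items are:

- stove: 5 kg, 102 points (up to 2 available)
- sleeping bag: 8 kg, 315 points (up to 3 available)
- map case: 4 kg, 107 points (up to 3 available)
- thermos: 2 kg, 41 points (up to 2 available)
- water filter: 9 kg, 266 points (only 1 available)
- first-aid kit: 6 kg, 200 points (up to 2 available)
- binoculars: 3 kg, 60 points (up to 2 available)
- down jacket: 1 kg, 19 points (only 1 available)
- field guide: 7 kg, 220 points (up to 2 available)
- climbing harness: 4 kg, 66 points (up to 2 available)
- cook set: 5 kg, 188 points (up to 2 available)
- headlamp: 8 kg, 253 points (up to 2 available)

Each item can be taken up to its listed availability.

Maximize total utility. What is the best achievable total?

Best packing: 3×sleeping bag + first-aid kit + 2×cook set — 40 kg, 1521 total.
Every other selection either busts 40 kg or exceeds an availability limit or fails to beat 1521.

1521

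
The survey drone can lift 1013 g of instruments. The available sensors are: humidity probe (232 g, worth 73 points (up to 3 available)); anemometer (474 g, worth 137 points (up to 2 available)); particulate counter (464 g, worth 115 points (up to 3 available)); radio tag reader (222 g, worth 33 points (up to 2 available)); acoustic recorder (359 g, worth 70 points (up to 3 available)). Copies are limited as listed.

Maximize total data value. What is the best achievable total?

283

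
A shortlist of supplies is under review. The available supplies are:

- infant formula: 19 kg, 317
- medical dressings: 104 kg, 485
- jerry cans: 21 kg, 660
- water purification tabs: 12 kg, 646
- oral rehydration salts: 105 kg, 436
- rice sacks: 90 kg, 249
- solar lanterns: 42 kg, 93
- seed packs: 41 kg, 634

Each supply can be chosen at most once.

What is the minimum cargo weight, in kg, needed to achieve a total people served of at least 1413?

52

Need the lightest bundle worth ≥ 1413.
infant formula + jerry cans + water purification tabs reaches 1623 using 52 kg.
No combination under 52 kg hits 1413.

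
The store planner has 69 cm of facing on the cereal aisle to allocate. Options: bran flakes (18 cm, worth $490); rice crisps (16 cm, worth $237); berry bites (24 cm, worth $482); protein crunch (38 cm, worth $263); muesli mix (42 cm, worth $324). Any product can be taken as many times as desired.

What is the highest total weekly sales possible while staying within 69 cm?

1470

3×bran flakes uses 54 of the 69 cm and totals 1470.
The spare 15 cm is too small for any remaining product, and no exchange beats 1470.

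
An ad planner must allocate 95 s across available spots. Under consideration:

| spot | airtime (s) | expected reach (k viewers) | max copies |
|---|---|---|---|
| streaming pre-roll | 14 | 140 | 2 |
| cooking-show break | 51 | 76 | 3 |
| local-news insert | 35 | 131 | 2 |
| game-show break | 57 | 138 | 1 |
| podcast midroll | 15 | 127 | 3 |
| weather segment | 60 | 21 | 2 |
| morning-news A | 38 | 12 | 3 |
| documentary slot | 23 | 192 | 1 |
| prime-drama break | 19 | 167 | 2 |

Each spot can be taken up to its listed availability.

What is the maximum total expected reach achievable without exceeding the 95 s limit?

828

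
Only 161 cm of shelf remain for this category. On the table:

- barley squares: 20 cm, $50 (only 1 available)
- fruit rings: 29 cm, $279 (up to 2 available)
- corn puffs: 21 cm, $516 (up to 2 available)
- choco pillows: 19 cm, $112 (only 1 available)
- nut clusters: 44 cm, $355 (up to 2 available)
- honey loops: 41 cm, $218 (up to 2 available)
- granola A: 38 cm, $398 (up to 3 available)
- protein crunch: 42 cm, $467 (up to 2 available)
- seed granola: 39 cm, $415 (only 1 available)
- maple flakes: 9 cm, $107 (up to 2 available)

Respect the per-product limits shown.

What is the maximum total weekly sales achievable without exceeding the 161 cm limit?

2312

Ranking by ratio (weekly sales/cm): corn puffs 24.57, maple flakes 11.89, protein crunch 11.12.
A density-first pass picks 2×corn puffs + 2×protein crunch + 2×maple flakes — 2180 at 144 cm.
Dropping protein crunch and 2×maple flakes frees 60 cm; slotting in granola A + seed granola (77 cm) lifts the total to 2312 at 161 cm.
Every other selection either busts 161 cm or exceeds an availability limit or fails to beat 2312.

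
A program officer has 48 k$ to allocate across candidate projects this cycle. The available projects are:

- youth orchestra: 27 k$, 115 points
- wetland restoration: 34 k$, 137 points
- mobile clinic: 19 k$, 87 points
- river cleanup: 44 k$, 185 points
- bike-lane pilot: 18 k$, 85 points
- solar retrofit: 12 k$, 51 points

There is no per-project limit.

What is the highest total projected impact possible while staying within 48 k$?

221

Best packing: 2×bike-lane pilot + solar retrofit — 48 k$, 221 total.
Nothing else within 48 k$ beats 221.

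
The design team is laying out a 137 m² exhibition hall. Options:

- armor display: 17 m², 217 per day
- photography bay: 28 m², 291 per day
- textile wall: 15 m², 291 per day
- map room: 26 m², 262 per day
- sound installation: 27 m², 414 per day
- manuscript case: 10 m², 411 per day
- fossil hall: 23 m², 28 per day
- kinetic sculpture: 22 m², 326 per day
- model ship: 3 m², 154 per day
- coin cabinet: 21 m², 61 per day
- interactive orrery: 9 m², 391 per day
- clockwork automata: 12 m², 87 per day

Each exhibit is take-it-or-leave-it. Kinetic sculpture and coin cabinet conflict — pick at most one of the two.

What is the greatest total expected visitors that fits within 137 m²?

Best packing: armor display + photography bay + textile wall + sound installation + manuscript case + kinetic sculpture + model ship + interactive orrery — 131 m², 2495 total.
Runner-up armor display + textile wall + map room + sound installation + manuscript case + kinetic sculpture + model ship + interactive orrery tops out at 2466.

2495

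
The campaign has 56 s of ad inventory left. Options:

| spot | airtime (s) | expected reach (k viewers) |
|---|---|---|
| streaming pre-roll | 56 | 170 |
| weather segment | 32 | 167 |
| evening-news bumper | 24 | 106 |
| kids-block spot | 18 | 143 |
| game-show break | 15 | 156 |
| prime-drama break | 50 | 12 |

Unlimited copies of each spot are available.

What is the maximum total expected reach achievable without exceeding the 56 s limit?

468

3×game-show break uses 45 of the 56 s and totals 468.
The spare 11 s is too small for any remaining spot, and no exchange beats 468.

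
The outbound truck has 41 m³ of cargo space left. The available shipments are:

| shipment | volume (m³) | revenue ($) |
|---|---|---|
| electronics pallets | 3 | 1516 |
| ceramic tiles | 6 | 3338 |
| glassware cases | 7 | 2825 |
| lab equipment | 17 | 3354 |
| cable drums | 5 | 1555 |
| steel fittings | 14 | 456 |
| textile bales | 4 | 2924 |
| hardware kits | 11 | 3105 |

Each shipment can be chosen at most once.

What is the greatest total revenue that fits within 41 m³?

15263

Electronics pallets + ceramic tiles + glassware cases + cable drums + textile bales + hardware kits uses 36 of the 41 m³ and totals 15263.
The closest alternative, electronics pallets + ceramic tiles + lab equipment + textile bales + hardware kits, reaches only 14237.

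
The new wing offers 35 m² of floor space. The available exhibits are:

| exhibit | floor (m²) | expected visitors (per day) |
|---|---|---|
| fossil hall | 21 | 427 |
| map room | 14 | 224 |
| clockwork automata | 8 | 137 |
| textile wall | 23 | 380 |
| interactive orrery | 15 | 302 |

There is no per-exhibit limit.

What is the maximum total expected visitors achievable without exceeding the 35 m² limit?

Density check — fossil hall 20.33, interactive orrery 20.13, clockwork automata 17.12 are the best per m².
Greedy by ratio would take fossil hall + clockwork automata: 29 m² used, total 564.
Dropping clockwork automata frees 8 m²; slotting in map room (14 m²) lifts the total to 651 at 35 m².

651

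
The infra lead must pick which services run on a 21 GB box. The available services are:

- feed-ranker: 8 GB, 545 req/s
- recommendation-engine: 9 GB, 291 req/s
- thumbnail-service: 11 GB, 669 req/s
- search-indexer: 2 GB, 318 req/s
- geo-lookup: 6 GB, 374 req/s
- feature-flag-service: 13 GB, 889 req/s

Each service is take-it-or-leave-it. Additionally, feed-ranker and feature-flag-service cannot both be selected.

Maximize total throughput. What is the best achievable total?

1581

Taking search-indexer + geo-lookup + feature-flag-service: 21 GB used, 1581 in throughput.
The closest alternative, feed-ranker + thumbnail-service + search-indexer, reaches only 1532.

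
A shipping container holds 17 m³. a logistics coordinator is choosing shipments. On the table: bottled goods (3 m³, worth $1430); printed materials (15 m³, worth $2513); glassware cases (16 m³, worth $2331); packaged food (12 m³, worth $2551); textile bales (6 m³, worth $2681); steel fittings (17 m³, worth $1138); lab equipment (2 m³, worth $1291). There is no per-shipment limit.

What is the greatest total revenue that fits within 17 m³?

Ranking by ratio (revenue/m³): lab equipment 645.50, bottled goods 476.67, textile bales 446.83.
Greedy by ratio would take 8×lab equipment: 16 m³ used, total 10328.
The 2 m³ tied up in lab equipment is better spent on bottled goods — total rises to 10467 (17 m³).
Nothing else within 17 m³ beats 10467.

10467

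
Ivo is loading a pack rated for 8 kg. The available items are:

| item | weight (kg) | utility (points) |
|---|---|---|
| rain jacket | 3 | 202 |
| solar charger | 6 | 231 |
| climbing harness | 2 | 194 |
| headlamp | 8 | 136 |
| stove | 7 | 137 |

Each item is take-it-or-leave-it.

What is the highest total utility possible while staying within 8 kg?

425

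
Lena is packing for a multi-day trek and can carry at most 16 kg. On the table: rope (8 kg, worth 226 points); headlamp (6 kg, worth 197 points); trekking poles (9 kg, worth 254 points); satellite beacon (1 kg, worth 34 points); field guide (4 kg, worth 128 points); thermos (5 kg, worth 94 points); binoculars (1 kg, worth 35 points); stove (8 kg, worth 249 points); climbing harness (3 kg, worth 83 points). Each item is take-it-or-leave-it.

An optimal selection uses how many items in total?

Optimal total is 515.
For example headlamp + satellite beacon + binoculars + stove achieves it, using 16 kg.
Every optimal selection uses 4 items.

4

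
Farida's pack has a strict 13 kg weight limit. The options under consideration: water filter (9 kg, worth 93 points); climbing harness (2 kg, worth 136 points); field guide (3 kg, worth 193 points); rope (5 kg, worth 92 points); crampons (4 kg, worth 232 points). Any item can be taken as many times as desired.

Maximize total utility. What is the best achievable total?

873

Ranking by ratio (utility/kg): climbing harness 68.00, field guide 64.33, crampons 58.00, rope 18.40.
The ratio heuristic lands on 6×climbing harness (816) but leaves 1 kg idle.
Dropping climbing harness frees 2 kg; slotting in field guide (3 kg) lifts the total to 873 at 13 kg.
Nothing else within 13 kg beats 873.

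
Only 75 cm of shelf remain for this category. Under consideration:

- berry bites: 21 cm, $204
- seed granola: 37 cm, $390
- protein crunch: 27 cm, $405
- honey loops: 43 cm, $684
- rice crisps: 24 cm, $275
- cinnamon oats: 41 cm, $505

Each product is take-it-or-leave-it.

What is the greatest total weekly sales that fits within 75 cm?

1089

Ranking by ratio (weekly sales/cm): honey loops 15.91, protein crunch 15.00, cinnamon oats 12.32.
Best packing: protein crunch + honey loops — 70 cm, 1089 total.
The closest alternative, honey loops + rice crisps, reaches only 959.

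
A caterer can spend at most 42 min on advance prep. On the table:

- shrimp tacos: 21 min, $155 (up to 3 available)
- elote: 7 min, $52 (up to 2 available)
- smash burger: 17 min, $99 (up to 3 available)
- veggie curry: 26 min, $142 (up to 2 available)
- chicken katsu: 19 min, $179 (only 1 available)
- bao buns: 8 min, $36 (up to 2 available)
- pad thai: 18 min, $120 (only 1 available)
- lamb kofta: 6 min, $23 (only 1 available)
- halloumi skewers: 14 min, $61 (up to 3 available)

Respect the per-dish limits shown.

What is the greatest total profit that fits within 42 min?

334

Taking the top-ratio dishes first gives 2×elote + chicken katsu + bao buns for 319 (41 min).
Dropping 2×elote and bao buns frees 22 min; slotting in shrimp tacos (21 min) lifts the total to 334 at 40 min.
That's the maximum — no swap from here does better than 334.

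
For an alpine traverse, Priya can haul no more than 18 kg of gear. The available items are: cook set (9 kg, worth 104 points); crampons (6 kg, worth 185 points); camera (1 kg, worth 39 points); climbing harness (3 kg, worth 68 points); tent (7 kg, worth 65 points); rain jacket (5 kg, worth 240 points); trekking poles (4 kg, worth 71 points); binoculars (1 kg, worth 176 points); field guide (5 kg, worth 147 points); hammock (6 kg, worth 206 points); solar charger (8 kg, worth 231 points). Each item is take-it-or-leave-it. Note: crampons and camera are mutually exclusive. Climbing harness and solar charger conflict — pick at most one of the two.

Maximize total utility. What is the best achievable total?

808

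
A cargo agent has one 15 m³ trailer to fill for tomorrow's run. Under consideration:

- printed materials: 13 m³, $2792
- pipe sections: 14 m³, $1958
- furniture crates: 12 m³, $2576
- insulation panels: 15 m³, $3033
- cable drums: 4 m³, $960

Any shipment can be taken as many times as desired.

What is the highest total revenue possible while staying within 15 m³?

By revenue per m³: cable drums 240.00, printed materials 214.77, furniture crates 214.67, insulation panels 202.20 lead.
Filling by ratio: 3×cable drums for 2880, with 3 m³ left unused.
Dropping 3×cable drums frees 12 m³; slotting in insulation panels (15 m³) lifts the total to 3033 at 15 m³.
That's the maximum — no swap from here does better than 3033.

3033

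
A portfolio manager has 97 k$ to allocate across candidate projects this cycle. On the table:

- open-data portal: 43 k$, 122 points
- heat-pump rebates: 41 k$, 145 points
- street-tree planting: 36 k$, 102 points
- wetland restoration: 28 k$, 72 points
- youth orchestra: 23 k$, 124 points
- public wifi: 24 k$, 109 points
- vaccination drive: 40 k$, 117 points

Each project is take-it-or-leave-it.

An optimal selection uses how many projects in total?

Optimal total is 378.
heat-pump rebates + youth orchestra + public wifi hits 378 at 88 k$.
Any selection reaching 378 contains exactly 3 projects.

3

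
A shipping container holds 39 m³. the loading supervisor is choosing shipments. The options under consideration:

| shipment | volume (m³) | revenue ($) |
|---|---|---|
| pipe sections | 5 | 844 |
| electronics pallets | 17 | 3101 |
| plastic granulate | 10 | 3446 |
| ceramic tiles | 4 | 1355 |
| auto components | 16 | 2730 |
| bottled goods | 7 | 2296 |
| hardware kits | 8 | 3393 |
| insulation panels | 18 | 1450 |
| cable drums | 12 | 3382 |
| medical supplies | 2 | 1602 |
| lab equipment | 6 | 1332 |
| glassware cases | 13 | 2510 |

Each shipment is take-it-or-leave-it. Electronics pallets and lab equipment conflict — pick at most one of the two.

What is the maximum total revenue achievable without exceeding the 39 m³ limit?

14119

Taking the top-ratio shipments first gives plastic granulate + ceramic tiles + bottled goods + hardware kits + medical supplies + lab equipment for 13424 (37 m³).
Dropping ceramic tiles and lab equipment frees 10 m³; slotting in cable drums (12 m³) lifts the total to 14119 at 39 m³.
No other feasible combination exceeds 14119.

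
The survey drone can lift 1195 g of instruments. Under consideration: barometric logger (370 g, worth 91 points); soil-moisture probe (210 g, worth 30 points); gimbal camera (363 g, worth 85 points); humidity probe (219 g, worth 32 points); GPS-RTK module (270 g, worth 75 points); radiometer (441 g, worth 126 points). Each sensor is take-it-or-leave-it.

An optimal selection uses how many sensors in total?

Best achievable data value is 302.
barometric logger + gimbal camera + radiometer hits 302 at 1174 g.
All optima have 3 sensors.

3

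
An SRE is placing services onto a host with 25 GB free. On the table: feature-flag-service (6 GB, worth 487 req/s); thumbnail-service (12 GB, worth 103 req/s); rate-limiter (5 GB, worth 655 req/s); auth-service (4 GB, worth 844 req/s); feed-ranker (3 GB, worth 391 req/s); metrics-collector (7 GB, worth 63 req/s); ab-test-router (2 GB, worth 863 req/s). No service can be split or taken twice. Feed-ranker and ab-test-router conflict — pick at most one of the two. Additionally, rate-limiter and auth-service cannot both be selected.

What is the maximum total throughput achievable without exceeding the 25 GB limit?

2297

Best packing: feature-flag-service + thumbnail-service + auth-service + ab-test-router — 24 GB, 2297 total.
That's the maximum — no feasible swap from here does better than 2297.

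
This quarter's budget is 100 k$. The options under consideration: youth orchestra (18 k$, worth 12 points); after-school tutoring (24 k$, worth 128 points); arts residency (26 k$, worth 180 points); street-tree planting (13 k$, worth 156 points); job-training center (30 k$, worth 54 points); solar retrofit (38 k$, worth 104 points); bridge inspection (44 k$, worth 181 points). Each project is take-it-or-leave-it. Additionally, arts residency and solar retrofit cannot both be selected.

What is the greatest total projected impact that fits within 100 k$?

Ranking by ratio (projected impact/k$): street-tree planting 12.00, arts residency 6.92, after-school tutoring 5.33, bridge inspection 4.11.
After-school tutoring + arts residency + street-tree planting + job-training center uses 93 of the 100 k$ and totals 518.
An exhaustive check of the 128 subsets confirms 518.

518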